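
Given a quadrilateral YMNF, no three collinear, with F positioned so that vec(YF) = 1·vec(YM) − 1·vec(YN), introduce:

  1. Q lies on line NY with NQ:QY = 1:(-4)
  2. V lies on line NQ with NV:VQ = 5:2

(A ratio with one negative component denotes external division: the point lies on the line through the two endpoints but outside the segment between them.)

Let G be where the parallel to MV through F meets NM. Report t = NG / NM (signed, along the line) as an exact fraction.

t = -16/5

Assign Y = (0, 0), M = (1, 0), N = (0, 1), F = (1, -1) — the answer is frame-independent, so this choice is without loss of generality.
1. Q lies on line NY with NQ:QY = 1:(-4) ⇒ Q = (0, 4/3)
2. V lies on line NQ with NV:VQ = 5:2 ⇒ V = (0, 26/21)
through F parallel to MV: direction (-1, 26/21); meets NM at G = (-16/5, 21/5)
G = N + t·(M−N) with t = -16/5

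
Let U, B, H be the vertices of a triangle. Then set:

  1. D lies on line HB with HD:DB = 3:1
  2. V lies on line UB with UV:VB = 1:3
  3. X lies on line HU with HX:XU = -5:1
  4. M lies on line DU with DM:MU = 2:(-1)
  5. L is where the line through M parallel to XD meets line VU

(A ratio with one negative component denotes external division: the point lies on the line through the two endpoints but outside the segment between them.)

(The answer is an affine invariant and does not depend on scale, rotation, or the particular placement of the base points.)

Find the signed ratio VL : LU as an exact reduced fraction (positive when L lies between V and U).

Set U = (0, 0), B = (1, 0), H = (0, 1); any affine frame gives the same invariant.
1. D lies on line HB with HD:DB = 3:1 ⇒ D = (3/4, 1/4)
2. V lies on line UB with UV:VB = 1:3 ⇒ V = (1/4, 0)
3. X lies on line HU with HX:XU = -5:1 ⇒ X = (0, -1/4)
4. M lies on line DU with DM:MU = 2:(-1) ⇒ M = (-3/4, -1/4)
5. L is where the line through M parallel to XD meets line VU ⇒ L = (-3/8, 0)
L = V + t·(U−V) with t = 5/2, so VL:LU = t:(1−t) = 5/2:-3/2

VL:LU = -5/3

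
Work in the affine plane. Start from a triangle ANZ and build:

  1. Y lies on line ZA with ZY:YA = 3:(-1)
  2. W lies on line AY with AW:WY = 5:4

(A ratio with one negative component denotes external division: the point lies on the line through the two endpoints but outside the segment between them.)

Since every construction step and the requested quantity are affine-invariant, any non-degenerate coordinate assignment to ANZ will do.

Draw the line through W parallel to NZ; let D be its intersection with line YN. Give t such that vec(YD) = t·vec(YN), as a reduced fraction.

t = 4/27

Assign A = (0, 0), N = (1, 0), Z = (0, 1) — the answer is frame-independent, so this choice is without loss of generality.
1. Y lies on line ZA with ZY:YA = 3:(-1) ⇒ Y = (0, -1/2)
2. W lies on line AY with AW:WY = 5:4 ⇒ W = (0, -5/18)
through W parallel to NZ: direction (-1, 1); meets YN at D = (4/27, -23/54)
D = Y + t·(N−Y) with t = 4/27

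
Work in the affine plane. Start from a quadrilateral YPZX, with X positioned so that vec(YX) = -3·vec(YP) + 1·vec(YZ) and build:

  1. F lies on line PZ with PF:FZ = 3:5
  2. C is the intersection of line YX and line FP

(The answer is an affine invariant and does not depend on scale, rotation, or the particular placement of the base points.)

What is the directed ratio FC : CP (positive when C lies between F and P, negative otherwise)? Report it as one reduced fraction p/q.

FC:CP = -7/4

Assign Y = (0, 0), P = (1, 0), Z = (0, 1), X = (-3, 1) — the answer is frame-independent, so this choice is without loss of generality.
1. F lies on line PZ with PF:FZ = 3:5 ⇒ F = (5/8, 3/8)
2. C is the intersection of line YX and line FP ⇒ C = (3/2, -1/2)
C = F + t·(P−F) with t = 7/3, so FC:CP = t:(1−t) = 7/3:-4/3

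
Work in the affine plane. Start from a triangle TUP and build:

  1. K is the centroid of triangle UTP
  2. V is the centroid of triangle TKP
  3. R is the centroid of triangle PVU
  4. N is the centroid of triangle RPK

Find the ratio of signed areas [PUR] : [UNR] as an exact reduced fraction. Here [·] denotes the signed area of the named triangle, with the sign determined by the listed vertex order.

[PUR]:[UNR] = -12

Set T = (0, 0), U = (1, 0), P = (0, 1); any affine frame gives the same invariant.
1. K is the centroid of triangle UTP ⇒ K = (1/3, 1/3)
2. V is the centroid of triangle TKP ⇒ V = (1/9, 4/9)
3. R is the centroid of triangle PVU ⇒ R = (10/27, 13/27)
4. N is the centroid of triangle RPK ⇒ N = (19/81, 49/81)
2·[PUR] = -4/27, 2·[UNR] = 1/81
[PUR]:[UNR] = -4/27:1/81 = -12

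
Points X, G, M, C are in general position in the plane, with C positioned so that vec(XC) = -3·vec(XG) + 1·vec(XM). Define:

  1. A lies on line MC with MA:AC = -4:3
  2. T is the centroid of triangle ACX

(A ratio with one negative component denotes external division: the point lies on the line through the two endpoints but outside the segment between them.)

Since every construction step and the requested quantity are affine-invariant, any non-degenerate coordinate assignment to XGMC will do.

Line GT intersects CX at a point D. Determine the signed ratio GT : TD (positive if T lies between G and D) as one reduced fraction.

GT:TD = -4/3

Work in coordinates with X = (0, 0), G = (1, 0), M = (0, 1), C = (-3, 1).
1. A lies on line MC with MA:AC = -4:3 ⇒ A = (-12, 1)
2. T is the centroid of triangle ACX ⇒ T = (-5, 2/3)
line GT meets CX at D = (-1/2, 1/6)
T = G + t·(D−G) with t = 4, so GT:TD = 4:-3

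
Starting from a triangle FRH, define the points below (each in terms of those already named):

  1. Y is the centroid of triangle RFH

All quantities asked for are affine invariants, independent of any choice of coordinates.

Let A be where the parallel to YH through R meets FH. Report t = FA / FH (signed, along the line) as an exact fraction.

t = 2

Assign F = (0, 0), R = (1, 0), H = (0, 1) — the answer is frame-independent, so this choice is without loss of generality.
1. Y is the centroid of triangle RFH ⇒ Y = (1/3, 1/3)
through R parallel to YH: direction (-1/3, 2/3); meets FH at A = (0, 2)
A = F + t·(H−F) with t = 2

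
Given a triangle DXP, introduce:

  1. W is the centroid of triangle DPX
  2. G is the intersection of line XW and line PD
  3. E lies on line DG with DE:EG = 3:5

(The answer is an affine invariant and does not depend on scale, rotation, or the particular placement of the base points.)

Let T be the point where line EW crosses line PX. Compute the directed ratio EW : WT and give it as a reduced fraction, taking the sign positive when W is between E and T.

Work in coordinates with D = (0, 0), X = (1, 0), P = (0, 1).
1. W is the centroid of triangle DPX ⇒ W = (1/3, 1/3)
2. G is the intersection of line XW and line PD ⇒ G = (0, 1/2)
3. E lies on line DG with DE:EG = 3:5 ⇒ E = (0, 3/16)
line EW meets PX at T = (13/23, 10/23)
W = E + t·(T−E) with t = 23/39, so EW:WT = 23/39:16/39

EW:WT = 23/16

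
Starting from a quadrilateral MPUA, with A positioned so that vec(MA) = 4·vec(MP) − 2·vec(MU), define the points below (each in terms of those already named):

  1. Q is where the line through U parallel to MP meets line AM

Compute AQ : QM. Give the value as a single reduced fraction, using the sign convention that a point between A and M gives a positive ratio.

Choose coordinates M = (0, 0), P = (1, 0), U = (0, 1), A = (4, -2).
1. Q is where the line through U parallel to MP meets line AM ⇒ Q = (-2, 1)
Q = A + t·(M−A) with t = 3/2, so AQ:QM = t:(1−t) = 3/2:-1/2

AQ:QM = -3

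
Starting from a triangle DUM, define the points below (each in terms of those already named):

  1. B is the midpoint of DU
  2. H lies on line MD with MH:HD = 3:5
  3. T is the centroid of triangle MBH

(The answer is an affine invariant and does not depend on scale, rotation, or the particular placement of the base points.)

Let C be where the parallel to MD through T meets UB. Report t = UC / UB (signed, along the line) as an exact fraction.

Assign D = (0, 0), U = (1, 0), M = (0, 1) — the answer is frame-independent, so this choice is without loss of generality.
1. B is the midpoint of DU ⇒ B = (1/2, 0)
2. H lies on line MD with MH:HD = 3:5 ⇒ H = (0, 5/8)
3. T is the centroid of triangle MBH ⇒ T = (1/6, 13/24)
through T parallel to MD: direction (0, -1); meets UB at C = (1/6, 0)
C = U + t·(B−U) with t = 5/3

t = 5/3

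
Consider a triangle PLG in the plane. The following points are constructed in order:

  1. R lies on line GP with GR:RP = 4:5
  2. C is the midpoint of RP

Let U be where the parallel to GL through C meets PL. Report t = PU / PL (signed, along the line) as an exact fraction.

Choose coordinates P = (0, 0), L = (1, 0), G = (0, 1).
1. R lies on line GP with GR:RP = 4:5 ⇒ R = (0, 5/9)
2. C is the midpoint of RP ⇒ C = (0, 5/18)
through C parallel to GL: direction (1, -1); meets PL at U = (5/18, 0)
U = P + t·(L−P) with t = 5/18

t = 5/18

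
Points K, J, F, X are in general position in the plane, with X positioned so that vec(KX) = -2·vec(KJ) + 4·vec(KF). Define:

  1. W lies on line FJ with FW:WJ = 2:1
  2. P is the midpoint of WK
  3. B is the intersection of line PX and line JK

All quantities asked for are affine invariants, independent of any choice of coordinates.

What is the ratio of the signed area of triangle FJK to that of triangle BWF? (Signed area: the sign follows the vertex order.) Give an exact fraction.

Assign K = (0, 0), J = (1, 0), F = (0, 1), X = (-2, 4) — the answer is frame-independent, so this choice is without loss of generality.
1. W lies on line FJ with FW:WJ = 2:1 ⇒ W = (2/3, 1/3)
2. P is the midpoint of WK ⇒ P = (1/3, 1/6)
3. B is the intersection of line PX and line JK ⇒ B = (10/23, 0)
2·[FJK] = -1, 2·[BWF] = 26/69
[FJK]:[BWF] = -1:26/69 = -69/26

[FJK]:[BWF] = -69/26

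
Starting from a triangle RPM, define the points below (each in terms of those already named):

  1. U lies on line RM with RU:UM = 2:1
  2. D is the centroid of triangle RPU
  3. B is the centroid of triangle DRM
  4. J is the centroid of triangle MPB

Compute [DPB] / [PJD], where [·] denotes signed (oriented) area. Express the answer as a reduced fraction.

[DPB]:[PJD] = 3/7

Work in coordinates with R = (0, 0), P = (1, 0), M = (0, 1).
1. U lies on line RM with RU:UM = 2:1 ⇒ U = (0, 2/3)
2. D is the centroid of triangle RPU ⇒ D = (1/3, 2/9)
3. B is the centroid of triangle DRM ⇒ B = (1/9, 11/27)
4. J is the centroid of triangle MPB ⇒ J = (10/27, 38/81)
2·[DPB] = 2/27, 2·[PJD] = 14/81
[DPB]:[PJD] = 2/27:14/81 = 3/7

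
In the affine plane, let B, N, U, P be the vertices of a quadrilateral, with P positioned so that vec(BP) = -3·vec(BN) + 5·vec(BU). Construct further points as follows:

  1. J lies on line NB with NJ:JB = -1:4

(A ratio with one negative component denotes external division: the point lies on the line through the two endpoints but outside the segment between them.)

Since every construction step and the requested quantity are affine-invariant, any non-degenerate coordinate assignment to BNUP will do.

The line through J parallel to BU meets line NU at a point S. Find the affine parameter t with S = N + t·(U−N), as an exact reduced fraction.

Choose coordinates B = (0, 0), N = (1, 0), U = (0, 1), P = (-3, 5).
1. J lies on line NB with NJ:JB = -1:4 ⇒ J = (4/3, 0)
through J parallel to BU: direction (0, 1); meets NU at S = (4/3, -1/3)
S = N + t·(U−N) with t = -1/3

t = -1/3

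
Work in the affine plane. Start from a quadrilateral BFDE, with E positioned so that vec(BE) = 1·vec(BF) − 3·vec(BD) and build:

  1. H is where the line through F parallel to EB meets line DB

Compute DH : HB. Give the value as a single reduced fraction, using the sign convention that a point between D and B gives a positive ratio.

DH:HB = -2/3

Work in coordinates with B = (0, 0), F = (1, 0), D = (0, 1), E = (1, -3).
1. H is where the line through F parallel to EB meets line DB ⇒ H = (0, 3)
H = D + t·(B−D) with t = -2, so DH:HB = t:(1−t) = -2:3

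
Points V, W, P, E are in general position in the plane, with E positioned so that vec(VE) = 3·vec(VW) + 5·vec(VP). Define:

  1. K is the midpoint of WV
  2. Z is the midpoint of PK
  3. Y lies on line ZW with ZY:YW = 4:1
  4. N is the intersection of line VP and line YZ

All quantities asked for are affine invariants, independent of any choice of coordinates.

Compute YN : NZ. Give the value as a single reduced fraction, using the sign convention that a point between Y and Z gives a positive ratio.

Work in coordinates with V = (0, 0), W = (1, 0), P = (0, 1), E = (3, 5).
1. K is the midpoint of WV ⇒ K = (1/2, 0)
2. Z is the midpoint of PK ⇒ Z = (1/4, 1/2)
3. Y lies on line ZW with ZY:YW = 4:1 ⇒ Y = (17/20, 1/10)
4. N is the intersection of line VP and line YZ ⇒ N = (0, 2/3)
N = Y + t·(Z−Y) with t = 17/12, so YN:NZ = t:(1−t) = 17/12:-5/12

YN:NZ = -17/5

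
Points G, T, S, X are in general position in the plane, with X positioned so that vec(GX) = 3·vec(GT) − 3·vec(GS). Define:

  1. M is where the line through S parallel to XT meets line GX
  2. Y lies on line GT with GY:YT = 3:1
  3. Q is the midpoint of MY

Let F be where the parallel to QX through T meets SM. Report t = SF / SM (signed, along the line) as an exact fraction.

Assign G = (0, 0), T = (1, 0), S = (0, 1), X = (3, -3) — the answer is frame-independent, so this choice is without loss of generality.
1. M is where the line through S parallel to XT meets line GX ⇒ M = (2, -2)
2. Y lies on line GT with GY:YT = 3:1 ⇒ Y = (3/4, 0)
3. Q is the midpoint of MY ⇒ Q = (11/8, -1)
through T parallel to QX: direction (13/8, -2); meets SM at F = (-6/7, 16/7)
F = S + t·(M−S) with t = -3/7

t = -3/7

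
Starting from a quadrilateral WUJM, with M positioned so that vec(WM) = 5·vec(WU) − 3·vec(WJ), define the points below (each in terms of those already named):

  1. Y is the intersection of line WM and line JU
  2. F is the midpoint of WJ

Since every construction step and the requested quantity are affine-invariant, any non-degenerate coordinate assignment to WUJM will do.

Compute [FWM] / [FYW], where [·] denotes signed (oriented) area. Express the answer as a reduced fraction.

[FWM]:[FYW] = -2

Work in coordinates with W = (0, 0), U = (1, 0), J = (0, 1), M = (5, -3).
1. Y is the intersection of line WM and line JU ⇒ Y = (5/2, -3/2)
2. F is the midpoint of WJ ⇒ F = (0, 1/2)
2·[FWM] = 5/2, 2·[FYW] = -5/4
[FWM]:[FYW] = 5/2:-5/4 = -2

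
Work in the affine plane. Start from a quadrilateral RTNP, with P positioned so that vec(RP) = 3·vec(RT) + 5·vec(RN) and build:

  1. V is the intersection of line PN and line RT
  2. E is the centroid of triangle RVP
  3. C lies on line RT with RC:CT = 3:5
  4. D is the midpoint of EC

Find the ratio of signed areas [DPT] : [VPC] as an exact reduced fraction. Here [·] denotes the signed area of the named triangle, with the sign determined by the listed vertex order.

Assign R = (0, 0), T = (1, 0), N = (0, 1), P = (3, 5) — the answer is frame-independent, so this choice is without loss of generality.
1. V is the intersection of line PN and line RT ⇒ V = (-3/4, 0)
2. E is the centroid of triangle RVP ⇒ E = (3/4, 5/3)
3. C lies on line RT with RC:CT = 3:5 ⇒ C = (3/8, 0)
4. D is the midpoint of EC ⇒ D = (9/16, 5/6)
2·[DPT] = -185/48, 2·[VPC] = -45/8
[DPT]:[VPC] = -185/48:-45/8 = 37/54

[DPT]:[VPC] = 37/54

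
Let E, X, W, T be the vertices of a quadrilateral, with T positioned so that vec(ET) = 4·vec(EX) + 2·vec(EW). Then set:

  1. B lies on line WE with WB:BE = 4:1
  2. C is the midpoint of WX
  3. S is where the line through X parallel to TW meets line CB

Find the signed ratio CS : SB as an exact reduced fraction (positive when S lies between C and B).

CS:SB = -25/18

Set E = (0, 0), X = (1, 0), W = (0, 1), T = (4, 2); any affine frame gives the same invariant.
1. B lies on line WE with WB:BE = 4:1 ⇒ B = (0, 1/5)
2. C is the midpoint of WX ⇒ C = (1/2, 1/2)
3. S is where the line through X parallel to TW meets line CB ⇒ S = (-9/7, -4/7)
S = C + t·(B−C) with t = 25/7, so CS:SB = t:(1−t) = 25/7:-18/7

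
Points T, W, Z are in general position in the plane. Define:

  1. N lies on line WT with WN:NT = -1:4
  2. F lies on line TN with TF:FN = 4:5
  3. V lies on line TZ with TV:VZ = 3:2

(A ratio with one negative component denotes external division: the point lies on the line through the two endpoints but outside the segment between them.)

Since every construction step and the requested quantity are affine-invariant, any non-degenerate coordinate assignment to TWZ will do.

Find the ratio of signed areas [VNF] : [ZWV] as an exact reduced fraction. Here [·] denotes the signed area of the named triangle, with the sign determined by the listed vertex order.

Work in coordinates with T = (0, 0), W = (1, 0), Z = (0, 1).
1. N lies on line WT with WN:NT = -1:4 ⇒ N = (4/3, 0)
2. F lies on line TN with TF:FN = 4:5 ⇒ F = (16/27, 0)
3. V lies on line TZ with TV:VZ = 3:2 ⇒ V = (0, 3/5)
2·[VNF] = -4/9, 2·[ZWV] = -2/5
[VNF]:[ZWV] = -4/9:-2/5 = 10/9

[VNF]:[ZWV] = 10/9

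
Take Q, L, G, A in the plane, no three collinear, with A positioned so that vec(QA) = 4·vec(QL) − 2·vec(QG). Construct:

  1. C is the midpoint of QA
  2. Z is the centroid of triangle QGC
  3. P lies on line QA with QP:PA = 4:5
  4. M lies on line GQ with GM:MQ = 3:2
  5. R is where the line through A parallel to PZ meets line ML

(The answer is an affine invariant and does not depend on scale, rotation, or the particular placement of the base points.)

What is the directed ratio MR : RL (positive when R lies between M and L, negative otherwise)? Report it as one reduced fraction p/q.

MR:RL = -2

Set Q = (0, 0), L = (1, 0), G = (0, 1), A = (4, -2); any affine frame gives the same invariant.
1. C is the midpoint of QA ⇒ C = (2, -1)
2. Z is the centroid of triangle QGC ⇒ Z = (2/3, 0)
3. P lies on line QA with QP:PA = 4:5 ⇒ P = (16/9, -8/9)
4. M lies on line GQ with GM:MQ = 3:2 ⇒ M = (0, 2/5)
5. R is where the line through A parallel to PZ meets line ML ⇒ R = (2, -2/5)
R = M + t·(L−M) with t = 2, so MR:RL = t:(1−t) = 2:-1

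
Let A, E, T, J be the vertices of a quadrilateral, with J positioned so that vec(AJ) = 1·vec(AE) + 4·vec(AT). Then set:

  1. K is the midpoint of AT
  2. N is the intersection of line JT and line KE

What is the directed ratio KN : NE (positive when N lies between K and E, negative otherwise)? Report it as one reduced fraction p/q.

Set A = (0, 0), E = (1, 0), T = (0, 1), J = (1, 4); any affine frame gives the same invariant.
1. K is the midpoint of AT ⇒ K = (0, 1/2)
2. N is the intersection of line JT and line KE ⇒ N = (-1/7, 4/7)
N = K + t·(E−K) with t = -1/7, so KN:NE = t:(1−t) = -1/7:8/7

KN:NE = -1/8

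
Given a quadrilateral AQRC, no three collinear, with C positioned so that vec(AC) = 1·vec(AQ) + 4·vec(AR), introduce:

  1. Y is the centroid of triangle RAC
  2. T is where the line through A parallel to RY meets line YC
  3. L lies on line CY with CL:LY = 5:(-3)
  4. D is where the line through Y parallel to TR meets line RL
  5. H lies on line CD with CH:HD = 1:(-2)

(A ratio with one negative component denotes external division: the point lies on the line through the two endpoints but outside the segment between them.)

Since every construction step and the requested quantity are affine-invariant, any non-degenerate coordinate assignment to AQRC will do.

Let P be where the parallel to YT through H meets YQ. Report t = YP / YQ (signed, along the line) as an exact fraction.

t = 3/8

Set A = (0, 0), Q = (1, 0), R = (0, 1), C = (1, 4); any affine frame gives the same invariant.
1. Y is the centroid of triangle RAC ⇒ Y = (1/3, 5/3)
2. T is where the line through A parallel to RY meets line YC ⇒ T = (-1/3, -2/3)
3. L lies on line CY with CL:LY = 5:(-3) ⇒ L = (-2/3, -11/6)
4. D is where the line through Y parallel to TR meets line RL ⇒ D = (4/3, 20/3)
5. H lies on line CD with CH:HD = 1:(-2) ⇒ H = (2/3, 4/3)
through H parallel to YT: direction (-2/3, -7/3); meets YQ at P = (7/12, 25/24)
P = Y + t·(Q−Y) with t = 3/8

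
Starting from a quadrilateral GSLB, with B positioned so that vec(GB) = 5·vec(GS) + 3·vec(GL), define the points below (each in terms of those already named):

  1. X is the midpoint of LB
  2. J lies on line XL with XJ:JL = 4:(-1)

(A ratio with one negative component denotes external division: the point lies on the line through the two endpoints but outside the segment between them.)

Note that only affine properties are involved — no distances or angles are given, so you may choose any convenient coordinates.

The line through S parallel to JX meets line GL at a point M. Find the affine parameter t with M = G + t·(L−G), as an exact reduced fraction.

Set G = (0, 0), S = (1, 0), L = (0, 1), B = (5, 3); any affine frame gives the same invariant.
1. X is the midpoint of LB ⇒ X = (5/2, 2)
2. J lies on line XL with XJ:JL = 4:(-1) ⇒ J = (-5/6, 2/3)
through S parallel to JX: direction (10/3, 4/3); meets GL at M = (0, -2/5)
M = G + t·(L−G) with t = -2/5

t = -2/5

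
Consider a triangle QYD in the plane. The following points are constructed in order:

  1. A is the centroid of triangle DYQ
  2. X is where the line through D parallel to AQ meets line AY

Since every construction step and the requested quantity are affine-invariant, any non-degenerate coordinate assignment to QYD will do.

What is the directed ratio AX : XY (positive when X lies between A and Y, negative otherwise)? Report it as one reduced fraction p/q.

Choose coordinates Q = (0, 0), Y = (1, 0), D = (0, 1).
1. A is the centroid of triangle DYQ ⇒ A = (1/3, 1/3)
2. X is where the line through D parallel to AQ meets line AY ⇒ X = (-1/3, 2/3)
X = A + t·(Y−A) with t = -1, so AX:XY = t:(1−t) = -1:2

AX:XY = -1/2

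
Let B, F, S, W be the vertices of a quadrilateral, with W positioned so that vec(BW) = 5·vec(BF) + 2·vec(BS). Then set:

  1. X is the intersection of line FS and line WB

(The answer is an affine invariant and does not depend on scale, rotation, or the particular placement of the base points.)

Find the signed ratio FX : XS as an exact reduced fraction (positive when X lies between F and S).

Assign B = (0, 0), F = (1, 0), S = (0, 1), W = (5, 2) — the answer is frame-independent, so this choice is without loss of generality.
1. X is the intersection of line FS and line WB ⇒ X = (5/7, 2/7)
X = F + t·(S−F) with t = 2/7, so FX:XS = t:(1−t) = 2/7:5/7

FX:XS = 2/5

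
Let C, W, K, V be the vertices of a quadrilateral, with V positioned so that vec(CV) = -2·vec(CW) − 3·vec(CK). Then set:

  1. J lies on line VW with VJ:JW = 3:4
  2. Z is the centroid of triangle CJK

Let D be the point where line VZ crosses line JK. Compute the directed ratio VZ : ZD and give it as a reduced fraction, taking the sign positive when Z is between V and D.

Assign C = (0, 0), W = (1, 0), K = (0, 1), V = (-2, -3) — the answer is frame-independent, so this choice is without loss of generality.
1. J lies on line VW with VJ:JW = 3:4 ⇒ J = (-5/7, -12/7)
2. Z is the centroid of triangle CJK ⇒ Z = (-5/21, -5/21)
line VZ meets JK at D = (-160/413, -195/413)
Z = V + t·(D−V) with t = 59/54, so VZ:ZD = 59/54:-5/54

VZ:ZD = -59/5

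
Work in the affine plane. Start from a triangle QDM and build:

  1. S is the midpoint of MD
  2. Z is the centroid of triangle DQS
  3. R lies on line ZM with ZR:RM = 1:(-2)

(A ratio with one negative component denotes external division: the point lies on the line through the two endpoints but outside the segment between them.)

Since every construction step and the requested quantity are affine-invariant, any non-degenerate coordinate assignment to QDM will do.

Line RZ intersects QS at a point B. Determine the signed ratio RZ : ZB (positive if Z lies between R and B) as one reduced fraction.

Assign Q = (0, 0), D = (1, 0), M = (0, 1) — the answer is frame-independent, so this choice is without loss of generality.
1. S is the midpoint of MD ⇒ S = (1/2, 1/2)
2. Z is the centroid of triangle DQS ⇒ Z = (1/2, 1/6)
3. R lies on line ZM with ZR:RM = 1:(-2) ⇒ R = (1, -2/3)
line RZ meets QS at B = (3/8, 3/8)
Z = R + t·(B−R) with t = 4/5, so RZ:ZB = 4/5:1/5

RZ:ZB = 4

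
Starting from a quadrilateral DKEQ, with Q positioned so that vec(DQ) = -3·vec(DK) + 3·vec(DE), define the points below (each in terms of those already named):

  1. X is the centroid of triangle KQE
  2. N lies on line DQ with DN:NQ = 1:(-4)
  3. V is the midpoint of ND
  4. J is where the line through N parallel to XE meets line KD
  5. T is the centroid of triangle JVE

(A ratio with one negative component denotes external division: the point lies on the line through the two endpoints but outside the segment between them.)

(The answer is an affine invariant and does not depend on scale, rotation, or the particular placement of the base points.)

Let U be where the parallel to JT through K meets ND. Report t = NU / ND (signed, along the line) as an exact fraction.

t = 5/6

Set D = (0, 0), K = (1, 0), E = (0, 1), Q = (-3, 3); any affine frame gives the same invariant.
1. X is the centroid of triangle KQE ⇒ X = (-2/3, 4/3)
2. N lies on line DQ with DN:NQ = 1:(-4) ⇒ N = (1, -1)
3. V is the midpoint of ND ⇒ V = (1/2, -1/2)
4. J is where the line through N parallel to XE meets line KD ⇒ J = (-1, 0)
5. T is the centroid of triangle JVE ⇒ T = (-1/6, 1/6)
through K parallel to JT: direction (5/6, 1/6); meets ND at U = (1/6, -1/6)
U = N + t·(D−N) with t = 5/6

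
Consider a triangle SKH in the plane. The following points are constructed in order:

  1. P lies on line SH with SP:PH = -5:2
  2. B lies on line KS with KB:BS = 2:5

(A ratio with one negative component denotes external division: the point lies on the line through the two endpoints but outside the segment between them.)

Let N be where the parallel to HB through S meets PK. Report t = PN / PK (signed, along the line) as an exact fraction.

Set S = (0, 0), K = (1, 0), H = (0, 1); any affine frame gives the same invariant.
1. P lies on line SH with SP:PH = -5:2 ⇒ P = (0, 5/3)
2. B lies on line KS with KB:BS = 2:5 ⇒ B = (5/7, 0)
through S parallel to HB: direction (5/7, -1); meets PK at N = (25/4, -35/4)
N = P + t·(K−P) with t = 25/4

t = 25/4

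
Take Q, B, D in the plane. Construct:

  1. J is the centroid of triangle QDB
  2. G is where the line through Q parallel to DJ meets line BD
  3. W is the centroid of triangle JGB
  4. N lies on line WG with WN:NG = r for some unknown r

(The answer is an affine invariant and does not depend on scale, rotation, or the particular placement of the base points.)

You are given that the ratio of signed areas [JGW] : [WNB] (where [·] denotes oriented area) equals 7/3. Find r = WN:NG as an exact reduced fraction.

Set Q = (0, 0), B = (1, 0), D = (0, 1); any affine frame gives the same invariant.
1. J is the centroid of triangle QDB ⇒ J = (1/3, 1/3)
2. G is where the line through Q parallel to DJ meets line BD ⇒ G = (-1, 2)
3. W is the centroid of triangle JGB ⇒ W = (1/9, 7/9)
4. With WN:NG = r, write λ = r/(r+1) so N = W + λ·(G−W); N is affine-linear in λ
Every point depending on N is an affine combination of N and λ-independent points, so each such coordinate is linear in λ; the λ² term in each signed area is a multiple of (G−W)×(G−W) = 0, so 2·[JGW] and 2·[WNB] are each linear in λ. Evaluating at λ=0 and λ=1:
  2·[JGW] = -2/9,   2·[WNB] = -2/9·λ
So [JGW]:[WNB] = (-2/9) / (-2/9·λ). Setting this equal to 7/3:
  -2/9 = 7/3·(-2/9·λ)  ⇒  λ = 3/7
Then r = λ/(1−λ) = (3/7)/(4/7) = 3/4. Check: with r = 3/4, N = (-23/63, 82/63) and [JGW]:[WNB] = 7/3 as required.

r = 3/4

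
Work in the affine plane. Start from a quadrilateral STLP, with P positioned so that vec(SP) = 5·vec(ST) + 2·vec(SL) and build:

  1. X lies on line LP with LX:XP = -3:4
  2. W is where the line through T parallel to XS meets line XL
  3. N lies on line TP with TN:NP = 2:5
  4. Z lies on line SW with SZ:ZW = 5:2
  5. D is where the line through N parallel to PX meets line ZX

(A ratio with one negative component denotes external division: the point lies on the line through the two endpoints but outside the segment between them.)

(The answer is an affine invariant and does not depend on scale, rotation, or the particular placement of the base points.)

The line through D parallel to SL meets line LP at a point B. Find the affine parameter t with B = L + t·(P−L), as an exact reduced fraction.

Assign S = (0, 0), T = (1, 0), L = (0, 1), P = (5, 2) — the answer is frame-independent, so this choice is without loss of generality.
1. X lies on line LP with LX:XP = -3:4 ⇒ X = (-15, -2)
2. W is where the line through T parallel to XS meets line XL ⇒ W = (-17, -12/5)
3. N lies on line TP with TN:NP = 2:5 ⇒ N = (15/7, 4/7)
4. Z lies on line SW with SZ:ZW = 5:2 ⇒ Z = (-85/7, -12/7)
5. D is where the line through N parallel to PX meets line ZX ⇒ D = (-45/7, -8/7)
through D parallel to SL: direction (0, 1); meets LP at B = (-45/7, -2/7)
B = L + t·(P−L) with t = -9/7

t = -9/7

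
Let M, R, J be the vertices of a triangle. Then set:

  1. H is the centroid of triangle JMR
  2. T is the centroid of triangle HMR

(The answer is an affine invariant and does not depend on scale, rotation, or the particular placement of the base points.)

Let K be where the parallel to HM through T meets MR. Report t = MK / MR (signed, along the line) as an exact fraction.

t = 1/3

Work in coordinates with M = (0, 0), R = (1, 0), J = (0, 1).
1. H is the centroid of triangle JMR ⇒ H = (1/3, 1/3)
2. T is the centroid of triangle HMR ⇒ T = (4/9, 1/9)
through T parallel to HM: direction (-1/3, -1/3); meets MR at K = (1/3, 0)
K = M + t·(R−M) with t = 1/3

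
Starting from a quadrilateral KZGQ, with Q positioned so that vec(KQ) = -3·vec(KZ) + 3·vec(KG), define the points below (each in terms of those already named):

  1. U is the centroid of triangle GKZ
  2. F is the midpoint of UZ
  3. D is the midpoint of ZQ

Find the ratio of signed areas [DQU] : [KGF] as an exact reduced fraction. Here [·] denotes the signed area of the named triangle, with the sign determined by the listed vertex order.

Choose coordinates K = (0, 0), Z = (1, 0), G = (0, 1), Q = (-3, 3).
1. U is the centroid of triangle GKZ ⇒ U = (1/3, 1/3)
2. F is the midpoint of UZ ⇒ F = (2/3, 1/6)
3. D is the midpoint of ZQ ⇒ D = (-1, 3/2)
2·[DQU] = 1/3, 2·[KGF] = -2/3
[DQU]:[KGF] = 1/3:-2/3 = -1/2

[DQU]:[KGF] = -1/2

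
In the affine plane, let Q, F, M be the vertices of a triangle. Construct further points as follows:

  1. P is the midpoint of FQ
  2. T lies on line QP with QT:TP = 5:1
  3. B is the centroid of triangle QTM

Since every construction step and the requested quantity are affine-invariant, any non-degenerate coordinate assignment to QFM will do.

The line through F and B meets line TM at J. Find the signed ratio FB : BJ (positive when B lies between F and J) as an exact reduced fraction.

Assign Q = (0, 0), F = (1, 0), M = (0, 1) — the answer is frame-independent, so this choice is without loss of generality.
1. P is the midpoint of FQ ⇒ P = (1/2, 0)
2. T lies on line QP with QT:TP = 5:1 ⇒ T = (5/12, 0)
3. B is the centroid of triangle QTM ⇒ B = (5/36, 1/3)
line FB meets TM at J = (95/312, 7/26)
B = F + t·(J−F) with t = 26/21, so FB:BJ = 26/21:-5/21

FB:BJ = -26/5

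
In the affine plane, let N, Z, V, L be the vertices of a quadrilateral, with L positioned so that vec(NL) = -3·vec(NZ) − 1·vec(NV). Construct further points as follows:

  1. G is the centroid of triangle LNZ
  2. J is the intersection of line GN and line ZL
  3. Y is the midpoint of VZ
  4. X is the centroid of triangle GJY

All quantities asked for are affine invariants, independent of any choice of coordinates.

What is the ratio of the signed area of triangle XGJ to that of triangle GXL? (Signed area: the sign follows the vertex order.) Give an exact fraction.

[XGJ]:[GXL] = -1/12

Choose coordinates N = (0, 0), Z = (1, 0), V = (0, 1), L = (-3, -1).
1. G is the centroid of triangle LNZ ⇒ G = (-2/3, -1/3)
2. J is the intersection of line GN and line ZL ⇒ J = (-1, -1/2)
3. Y is the midpoint of VZ ⇒ Y = (1/2, 1/2)
4. X is the centroid of triangle GJY ⇒ X = (-7/18, -1/9)
2·[XGJ] = -1/36, 2·[GXL] = 1/3
[XGJ]:[GXL] = -1/36:1/3 = -1/12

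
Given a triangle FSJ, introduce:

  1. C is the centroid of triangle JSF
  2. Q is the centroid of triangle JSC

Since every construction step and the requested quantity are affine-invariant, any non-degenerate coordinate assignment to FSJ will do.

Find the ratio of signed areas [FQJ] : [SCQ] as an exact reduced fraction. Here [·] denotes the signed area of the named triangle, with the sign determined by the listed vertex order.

Assign F = (0, 0), S = (1, 0), J = (0, 1) — the answer is frame-independent, so this choice is without loss of generality.
1. C is the centroid of triangle JSF ⇒ C = (1/3, 1/3)
2. Q is the centroid of triangle JSC ⇒ Q = (4/9, 4/9)
2·[FQJ] = 4/9, 2·[SCQ] = -1/9
[FQJ]:[SCQ] = 4/9:-1/9 = -4

[FQJ]:[SCQ] = -4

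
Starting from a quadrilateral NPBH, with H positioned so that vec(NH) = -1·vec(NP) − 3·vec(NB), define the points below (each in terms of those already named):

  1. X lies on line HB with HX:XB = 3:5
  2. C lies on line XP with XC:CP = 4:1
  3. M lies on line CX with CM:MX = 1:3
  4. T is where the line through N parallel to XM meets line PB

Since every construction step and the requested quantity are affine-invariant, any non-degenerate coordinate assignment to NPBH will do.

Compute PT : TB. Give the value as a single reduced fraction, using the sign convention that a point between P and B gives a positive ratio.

PT:TB = 12/13

Set N = (0, 0), P = (1, 0), B = (0, 1), H = (-1, -3); any affine frame gives the same invariant.
1. X lies on line HB with HX:XB = 3:5 ⇒ X = (-5/8, -3/2)
2. C lies on line XP with XC:CP = 4:1 ⇒ C = (27/40, -3/10)
3. M lies on line CX with CM:MX = 1:3 ⇒ M = (7/20, -3/5)
4. T is where the line through N parallel to XM meets line PB ⇒ T = (13/25, 12/25)
T = P + t·(B−P) with t = 12/25, so PT:TB = t:(1−t) = 12/25:13/25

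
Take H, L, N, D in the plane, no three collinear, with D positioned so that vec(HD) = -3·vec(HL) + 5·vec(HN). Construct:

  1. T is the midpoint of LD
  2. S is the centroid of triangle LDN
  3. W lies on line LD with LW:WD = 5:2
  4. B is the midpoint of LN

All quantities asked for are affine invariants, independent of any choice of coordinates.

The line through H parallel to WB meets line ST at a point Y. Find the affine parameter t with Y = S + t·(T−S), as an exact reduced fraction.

Choose coordinates H = (0, 0), L = (1, 0), N = (0, 1), D = (-3, 5).
1. T is the midpoint of LD ⇒ T = (-1, 5/2)
2. S is the centroid of triangle LDN ⇒ S = (-2/3, 2)
3. W lies on line LD with LW:WD = 5:2 ⇒ W = (-13/7, 25/7)
4. B is the midpoint of LN ⇒ B = (1/2, 1/2)
through H parallel to WB: direction (33/14, -43/14); meets ST at Y = (66/13, -86/13)
Y = S + t·(T−S) with t = -224/13

t = -224/13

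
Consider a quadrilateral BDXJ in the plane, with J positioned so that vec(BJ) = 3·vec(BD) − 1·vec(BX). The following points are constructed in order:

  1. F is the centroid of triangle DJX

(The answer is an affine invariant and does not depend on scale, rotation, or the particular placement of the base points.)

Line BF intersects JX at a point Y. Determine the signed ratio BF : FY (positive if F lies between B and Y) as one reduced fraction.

Assign B = (0, 0), D = (1, 0), X = (0, 1), J = (3, -1) — the answer is frame-independent, so this choice is without loss of generality.
1. F is the centroid of triangle DJX ⇒ F = (4/3, 0)
line BF meets JX at Y = (3/2, 0)
F = B + t·(Y−B) with t = 8/9, so BF:FY = 8/9:1/9

BF:FY = 8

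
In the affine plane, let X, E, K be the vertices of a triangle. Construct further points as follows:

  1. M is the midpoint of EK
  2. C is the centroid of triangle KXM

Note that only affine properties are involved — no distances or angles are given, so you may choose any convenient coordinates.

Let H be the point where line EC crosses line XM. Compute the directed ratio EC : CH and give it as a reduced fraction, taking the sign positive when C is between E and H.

Choose coordinates X = (0, 0), E = (1, 0), K = (0, 1).
1. M is the midpoint of EK ⇒ M = (1/2, 1/2)
2. C is the centroid of triangle KXM ⇒ C = (1/6, 1/2)
line EC meets XM at H = (3/8, 3/8)
C = E + t·(H−E) with t = 4/3, so EC:CH = 4/3:-1/3

EC:CH = -4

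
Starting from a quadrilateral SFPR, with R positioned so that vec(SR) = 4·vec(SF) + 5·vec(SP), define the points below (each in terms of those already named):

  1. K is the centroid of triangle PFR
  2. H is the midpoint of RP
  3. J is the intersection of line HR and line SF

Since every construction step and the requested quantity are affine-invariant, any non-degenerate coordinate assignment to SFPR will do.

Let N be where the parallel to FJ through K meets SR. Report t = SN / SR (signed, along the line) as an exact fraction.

t = 2/5

Choose coordinates S = (0, 0), F = (1, 0), P = (0, 1), R = (4, 5).
1. K is the centroid of triangle PFR ⇒ K = (5/3, 2)
2. H is the midpoint of RP ⇒ H = (2, 3)
3. J is the intersection of line HR and line SF ⇒ J = (-1, 0)
through K parallel to FJ: direction (-2, 0); meets SR at N = (8/5, 2)
N = S + t·(R−S) with t = 2/5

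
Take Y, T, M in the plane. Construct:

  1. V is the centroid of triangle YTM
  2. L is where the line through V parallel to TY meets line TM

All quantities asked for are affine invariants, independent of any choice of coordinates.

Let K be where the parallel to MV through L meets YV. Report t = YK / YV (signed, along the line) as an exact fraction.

Work in coordinates with Y = (0, 0), T = (1, 0), M = (0, 1).
1. V is the centroid of triangle YTM ⇒ V = (1/3, 1/3)
2. L is where the line through V parallel to TY meets line TM ⇒ L = (2/3, 1/3)
through L parallel to MV: direction (1/3, -2/3); meets YV at K = (5/9, 5/9)
K = Y + t·(V−Y) with t = 5/3

t = 5/3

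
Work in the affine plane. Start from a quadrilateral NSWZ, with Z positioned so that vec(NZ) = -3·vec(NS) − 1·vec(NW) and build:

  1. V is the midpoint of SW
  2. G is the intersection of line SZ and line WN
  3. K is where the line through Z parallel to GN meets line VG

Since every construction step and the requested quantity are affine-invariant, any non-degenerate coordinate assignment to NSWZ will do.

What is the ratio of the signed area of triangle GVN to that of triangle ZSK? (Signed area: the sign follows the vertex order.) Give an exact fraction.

Set N = (0, 0), S = (1, 0), W = (0, 1), Z = (-3, -1); any affine frame gives the same invariant.
1. V is the midpoint of SW ⇒ V = (1/2, 1/2)
2. G is the intersection of line SZ and line WN ⇒ G = (0, -1/4)
3. K is where the line through Z parallel to GN meets line VG ⇒ K = (-3, -19/4)
2·[GVN] = 1/8, 2·[ZSK] = -15
[GVN]:[ZSK] = 1/8:-15 = -1/120

[GVN]:[ZSK] = -1/120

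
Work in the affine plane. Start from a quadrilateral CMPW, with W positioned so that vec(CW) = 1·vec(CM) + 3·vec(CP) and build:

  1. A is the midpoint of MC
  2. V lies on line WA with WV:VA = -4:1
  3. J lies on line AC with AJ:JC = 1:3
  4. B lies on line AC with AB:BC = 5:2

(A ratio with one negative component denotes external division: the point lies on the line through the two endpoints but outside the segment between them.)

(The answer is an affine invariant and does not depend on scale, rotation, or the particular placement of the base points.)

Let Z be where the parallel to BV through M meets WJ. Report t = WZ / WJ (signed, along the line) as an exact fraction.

Set C = (0, 0), M = (1, 0), P = (0, 1), W = (1, 3); any affine frame gives the same invariant.
1. A is the midpoint of MC ⇒ A = (1/2, 0)
2. V lies on line WA with WV:VA = -4:1 ⇒ V = (1/3, -1)
3. J lies on line AC with AJ:JC = 1:3 ⇒ J = (3/8, 0)
4. B lies on line AC with AB:BC = 5:2 ⇒ B = (1/7, 0)
through M parallel to BV: direction (4/21, -1); meets WJ at Z = (47/67, 105/67)
Z = W + t·(J−W) with t = 32/67

t = 32/67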